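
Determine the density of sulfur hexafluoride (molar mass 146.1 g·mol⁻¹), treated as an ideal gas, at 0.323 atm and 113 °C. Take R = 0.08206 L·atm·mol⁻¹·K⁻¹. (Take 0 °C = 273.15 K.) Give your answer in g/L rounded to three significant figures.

ρ ≈ 1.49 g/L

ρ = PM/(RT) = (0.323 × 146.1) / (0.08206 × 386.1)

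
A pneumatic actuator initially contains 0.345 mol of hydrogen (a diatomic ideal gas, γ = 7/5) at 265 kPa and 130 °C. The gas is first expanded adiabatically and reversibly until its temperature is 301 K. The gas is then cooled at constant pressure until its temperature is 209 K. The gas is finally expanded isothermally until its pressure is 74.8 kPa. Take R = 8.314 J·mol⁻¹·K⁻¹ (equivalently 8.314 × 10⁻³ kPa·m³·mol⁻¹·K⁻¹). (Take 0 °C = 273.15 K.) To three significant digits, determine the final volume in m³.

V₄ ≈ 0.00801 m³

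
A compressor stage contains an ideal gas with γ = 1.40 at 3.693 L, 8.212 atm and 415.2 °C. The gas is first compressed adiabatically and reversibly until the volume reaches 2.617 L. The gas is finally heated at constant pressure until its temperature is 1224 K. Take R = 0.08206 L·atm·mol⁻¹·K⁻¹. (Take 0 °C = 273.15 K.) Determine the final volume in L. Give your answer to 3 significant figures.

V₃ ≈ 4.05 L

Convert: T₁ = 688.3 K.
Adiabatic (γ = 1.40), T V^(γ−1) and P V^γ constant: T₂ = T₁·(V₁/V₂)^(γ−1) = 790.0 K; P₂ = P₁·(V₁/V₂)^γ = 13.30 atm.
P constant ⇒ V ∝ T: P₃ = P₂; V₃ = V₂·(T₃/T₂) = 4.055 L.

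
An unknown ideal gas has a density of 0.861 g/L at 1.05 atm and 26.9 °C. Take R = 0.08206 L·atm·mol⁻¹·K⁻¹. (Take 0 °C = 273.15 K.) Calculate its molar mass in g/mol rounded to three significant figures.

ρ = PM/(RT) ⇒ M = ρRT/P = (0.861 × 0.08206 × 300.0) / 1.05

M ≈ 20.2 g/mol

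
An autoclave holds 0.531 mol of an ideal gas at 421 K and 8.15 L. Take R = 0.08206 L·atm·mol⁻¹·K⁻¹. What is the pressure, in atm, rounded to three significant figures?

PV = nRT ⇒ P = nRT/V = (0.531 × 0.08206 × 421) / 8.15

P ≈ 2.25 atm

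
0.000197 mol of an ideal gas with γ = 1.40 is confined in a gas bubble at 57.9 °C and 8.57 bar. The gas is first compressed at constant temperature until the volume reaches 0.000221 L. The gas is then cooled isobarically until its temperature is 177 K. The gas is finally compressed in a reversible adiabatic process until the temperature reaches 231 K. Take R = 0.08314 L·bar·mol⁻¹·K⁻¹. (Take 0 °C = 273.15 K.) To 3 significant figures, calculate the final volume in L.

V₄ ≈ 6.07e-05 L

Convert: T₁ = 331.0 K.
From PV = nRT: V₁ = nRT₁/P₁ = 0.0006327 L.
T constant ⇒ Boyle's law P V = const: T₂ = T₁; P₂ = P₁·(V₁/V₂) = 24.53 bar.
P constant ⇒ V ∝ T: P₃ = P₂; V₃ = V₂·(T₃/T₂) = 0.0001182 L.
Adiabatic (γ = 1.40), T V^(γ−1) and P V^γ constant: P₄ = P₃·(T₄/T₃)^(γ/(γ−1)) = 62.30 bar; V₄ = V₃·(T₃/T₄)^(1/(γ−1)) = 6.073e-05 L.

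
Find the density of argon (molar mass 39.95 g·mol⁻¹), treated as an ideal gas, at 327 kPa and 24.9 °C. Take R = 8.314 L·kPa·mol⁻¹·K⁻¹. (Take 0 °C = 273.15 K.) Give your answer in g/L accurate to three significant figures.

ρ ≈ 5.27 g/L

ρ = PM/(RT) = (327 × 39.95) / (8.314 × 298.0)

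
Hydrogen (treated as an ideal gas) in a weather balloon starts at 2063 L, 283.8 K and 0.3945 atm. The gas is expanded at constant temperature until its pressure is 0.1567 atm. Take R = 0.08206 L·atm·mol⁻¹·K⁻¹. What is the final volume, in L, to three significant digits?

V₂ ≈ 5.19e+03 L

T constant ⇒ Boyle's law P V = const: T₂ = T₁; V₂ = V₁·(P₁/P₂) = 5194 L.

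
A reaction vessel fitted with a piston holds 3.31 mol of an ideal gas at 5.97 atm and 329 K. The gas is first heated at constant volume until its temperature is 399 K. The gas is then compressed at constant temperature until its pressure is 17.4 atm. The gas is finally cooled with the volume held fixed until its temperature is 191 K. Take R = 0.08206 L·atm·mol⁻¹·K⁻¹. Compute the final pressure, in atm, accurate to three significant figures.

P₄ ≈ 8.33 atm

From PV = nRT: V₁ = nRT₁/P₁ = 14.97 L.
V constant ⇒ P ∝ T: V₂ = V₁; P₂ = P₁·(T₂/T₁) = 7.240 atm.
Isothermal, so P V is constant: T₃ = T₂; V₃ = V₂·(P₂/P₃) = 6.228 L.
Isochoric, so P/T is constant: V₄ = V₃; P₄ = P₃·(T₄/T₃) = 8.329 atm.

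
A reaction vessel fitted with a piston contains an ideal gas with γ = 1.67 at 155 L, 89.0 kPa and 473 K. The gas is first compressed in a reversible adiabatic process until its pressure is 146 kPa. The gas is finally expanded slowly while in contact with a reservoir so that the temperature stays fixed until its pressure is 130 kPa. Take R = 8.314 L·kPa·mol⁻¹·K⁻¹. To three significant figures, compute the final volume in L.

V₃ ≈ 129 L

Reversible adiabatic, γ = 1.67: T₂ = T₁·(P₂/P₁)^((γ−1)/γ) = 576.9 K; V₂ = V₁·(P₁/P₂)^(1/γ) = 115.2 L.
T constant ⇒ Boyle's law P V = const: T₃ = T₂; V₃ = V₂·(P₂/P₃) = 129.4 L.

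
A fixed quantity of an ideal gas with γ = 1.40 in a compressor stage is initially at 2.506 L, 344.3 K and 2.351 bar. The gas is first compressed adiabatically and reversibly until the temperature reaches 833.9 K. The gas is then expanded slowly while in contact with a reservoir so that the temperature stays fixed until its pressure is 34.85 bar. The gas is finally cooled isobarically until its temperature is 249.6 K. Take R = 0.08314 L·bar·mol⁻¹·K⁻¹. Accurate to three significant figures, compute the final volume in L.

V₄ ≈ 0.123 L

Reversible adiabatic, γ = 1.40: P₂ = P₁·(T₂/T₁)^(γ/(γ−1)) = 51.98 bar; V₂ = V₁·(T₁/T₂)^(1/(γ−1)) = 0.2745 L.
T constant ⇒ Boyle's law P V = const: T₃ = T₂; V₃ = V₂·(P₂/P₃) = 0.4095 L.
Isobaric, so V/T is constant: P₄ = P₃; V₄ = V₃·(T₄/T₃) = 0.1226 L.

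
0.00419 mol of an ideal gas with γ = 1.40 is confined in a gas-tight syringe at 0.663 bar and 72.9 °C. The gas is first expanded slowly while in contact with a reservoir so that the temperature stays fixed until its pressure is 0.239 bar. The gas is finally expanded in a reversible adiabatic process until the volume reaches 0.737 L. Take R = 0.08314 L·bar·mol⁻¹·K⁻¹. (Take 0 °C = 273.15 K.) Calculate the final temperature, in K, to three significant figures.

T₃ ≈ 297 K

Convert: T₁ = 346.0 K.
From PV = nRT: V₁ = nRT₁/P₁ = 0.1818 L.
Isothermal, so P V is constant: T₂ = T₁; V₂ = V₁·(P₁/P₂) = 0.5044 L.
Reversible adiabatic, γ = 1.40: T₃ = T₂·(V₂/V₃)^(γ−1) = 297.3 K; P₃ = P₂·(V₂/V₃)^γ = 0.1405 bar.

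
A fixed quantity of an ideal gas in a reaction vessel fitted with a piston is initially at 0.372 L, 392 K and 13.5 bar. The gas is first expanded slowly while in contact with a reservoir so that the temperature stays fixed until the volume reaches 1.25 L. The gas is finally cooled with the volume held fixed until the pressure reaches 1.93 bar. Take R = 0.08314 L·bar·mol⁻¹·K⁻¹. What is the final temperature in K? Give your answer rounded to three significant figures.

T₃ ≈ 188 K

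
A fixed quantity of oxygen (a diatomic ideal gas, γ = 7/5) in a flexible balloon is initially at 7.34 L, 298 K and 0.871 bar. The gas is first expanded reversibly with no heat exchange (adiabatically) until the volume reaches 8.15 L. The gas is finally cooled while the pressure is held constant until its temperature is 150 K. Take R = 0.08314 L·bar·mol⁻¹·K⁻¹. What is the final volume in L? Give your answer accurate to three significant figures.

V₃ ≈ 4.28 L

Reversible adiabatic, γ = 7/5: T₂ = T₁·(V₁/V₂)^(γ−1) = 285.8 K; P₂ = P₁·(V₁/V₂)^γ = 0.7523 bar.
Isobaric, so V/T is constant: P₃ = P₂; V₃ = V₂·(T₃/T₂) = 4.278 L.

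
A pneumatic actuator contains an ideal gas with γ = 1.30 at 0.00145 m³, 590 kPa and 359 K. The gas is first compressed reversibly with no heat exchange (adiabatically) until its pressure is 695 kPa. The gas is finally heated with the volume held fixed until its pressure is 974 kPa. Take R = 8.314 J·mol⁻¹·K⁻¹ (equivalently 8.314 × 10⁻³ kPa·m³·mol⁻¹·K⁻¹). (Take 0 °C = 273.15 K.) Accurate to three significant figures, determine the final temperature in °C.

T₃ ≈ 249 °C

Adiabatic (γ = 1.30), T V^(γ−1) and P V^γ constant: T₂ = T₁·(P₂/P₁)^((γ−1)/γ) = 372.8 K; V₂ = V₁·(P₁/P₂)^(1/γ) = 0.001278 m³.
Isochoric, so P/T is constant: V₃ = V₂; T₃ = T₂·(P₃/P₂) = 522.5 K.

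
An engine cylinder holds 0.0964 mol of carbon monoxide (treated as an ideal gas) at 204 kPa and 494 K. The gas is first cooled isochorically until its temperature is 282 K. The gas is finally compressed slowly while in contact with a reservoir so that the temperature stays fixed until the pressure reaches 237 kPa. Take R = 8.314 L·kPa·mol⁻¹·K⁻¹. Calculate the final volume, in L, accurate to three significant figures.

From PV = nRT: V₁ = nRT₁/P₁ = 1.941 L.
Isochoric, so P/T is constant: V₂ = V₁; P₂ = P₁·(T₂/T₁) = 116.5 kPa.
T constant ⇒ Boyle's law P V = const: T₃ = T₂; V₃ = V₂·(P₂/P₃) = 0.9536 L.

V₃ ≈ 0.954 L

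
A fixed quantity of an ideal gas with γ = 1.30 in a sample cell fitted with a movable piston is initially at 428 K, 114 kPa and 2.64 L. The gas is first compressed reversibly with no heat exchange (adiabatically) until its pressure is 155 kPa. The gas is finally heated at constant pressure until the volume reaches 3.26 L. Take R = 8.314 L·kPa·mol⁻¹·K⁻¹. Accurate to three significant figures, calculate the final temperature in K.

T₃ ≈ 719 K

Adiabatic (γ = 1.30), T V^(γ−1) and P V^γ constant: T₂ = T₁·(P₂/P₁)^((γ−1)/γ) = 459.4 K; V₂ = V₁·(P₁/P₂)^(1/γ) = 2.084 L.
Isobaric, so V/T is constant: P₃ = P₂; T₃ = T₂·(V₃/V₂) = 718.6 K.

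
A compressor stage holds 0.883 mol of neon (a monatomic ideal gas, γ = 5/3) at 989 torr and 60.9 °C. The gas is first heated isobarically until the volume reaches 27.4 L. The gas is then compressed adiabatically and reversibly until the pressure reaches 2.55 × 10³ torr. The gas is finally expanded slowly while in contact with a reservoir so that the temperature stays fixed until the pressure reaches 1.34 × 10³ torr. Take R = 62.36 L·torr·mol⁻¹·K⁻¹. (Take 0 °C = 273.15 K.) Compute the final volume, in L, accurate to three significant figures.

Convert: T₁ = 334.0 K.
From PV = nRT: V₁ = nRT₁/P₁ = 18.60 L.
Isobaric, so V/T is constant: P₂ = P₁; T₂ = T₁·(V₂/V₁) = 492.1 K.
Adiabatic (γ = 5/3), T V^(γ−1) and P V^γ constant: T₃ = T₂·(P₃/P₂)^((γ−1)/γ) = 718.8 K; V₃ = V₂·(P₂/P₃)^(1/γ) = 15.52 L.
T constant ⇒ Boyle's law P V = const: T₄ = T₃; V₄ = V₃·(P₃/P₄) = 29.54 L.

V₄ ≈ 29.5 L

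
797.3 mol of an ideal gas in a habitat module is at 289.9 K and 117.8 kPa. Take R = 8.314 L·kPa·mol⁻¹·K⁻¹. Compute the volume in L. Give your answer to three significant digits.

V ≈ 1.63e+04 L

PV = nRT ⇒ V = nRT/P = (797.3 × 8.314 × 289.9) / 117.8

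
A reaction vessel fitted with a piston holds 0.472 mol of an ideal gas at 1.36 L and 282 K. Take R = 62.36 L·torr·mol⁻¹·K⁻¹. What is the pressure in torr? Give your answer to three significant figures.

P ≈ 6.10e+03 torr

PV = nRT ⇒ P = nRT/V = (0.472 × 62.36 × 282) / 1.36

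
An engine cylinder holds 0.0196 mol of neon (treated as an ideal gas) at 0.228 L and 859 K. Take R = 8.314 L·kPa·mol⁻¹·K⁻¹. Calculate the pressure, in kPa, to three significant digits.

P ≈ 614 kPa

PV = nRT ⇒ P = nRT/V = (0.0196 × 8.314 × 859) / 0.228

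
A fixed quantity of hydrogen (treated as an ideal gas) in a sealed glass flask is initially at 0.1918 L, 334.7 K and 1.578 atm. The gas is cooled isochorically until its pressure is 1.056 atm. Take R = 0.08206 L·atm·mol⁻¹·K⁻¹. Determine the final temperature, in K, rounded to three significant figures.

V constant ⇒ P ∝ T: V₂ = V₁; T₂ = T₁·(P₂/P₁) = 224.0 K.

T₂ ≈ 224 K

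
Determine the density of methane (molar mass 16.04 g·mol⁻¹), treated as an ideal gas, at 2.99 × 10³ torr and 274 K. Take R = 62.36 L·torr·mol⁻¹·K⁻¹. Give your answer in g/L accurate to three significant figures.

ρ ≈ 2.81 g/L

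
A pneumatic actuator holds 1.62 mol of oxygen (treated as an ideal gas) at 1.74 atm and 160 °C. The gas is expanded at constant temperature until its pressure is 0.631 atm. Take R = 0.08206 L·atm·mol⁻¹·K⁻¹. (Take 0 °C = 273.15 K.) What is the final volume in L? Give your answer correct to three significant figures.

V₂ ≈ 91.3 L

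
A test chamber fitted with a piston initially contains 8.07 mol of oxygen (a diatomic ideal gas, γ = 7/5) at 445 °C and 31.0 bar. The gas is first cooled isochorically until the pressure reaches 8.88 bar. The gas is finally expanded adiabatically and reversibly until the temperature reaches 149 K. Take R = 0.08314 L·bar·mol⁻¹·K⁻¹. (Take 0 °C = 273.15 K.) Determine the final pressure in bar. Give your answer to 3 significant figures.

Convert: T₁ = 718.1 K.
From PV = nRT: V₁ = nRT₁/P₁ = 15.54 L.
V constant ⇒ P ∝ T: V₂ = V₁; T₂ = T₁·(P₂/P₁) = 205.7 K.
Adiabatic (γ = 7/5), T V^(γ−1) and P V^γ constant: P₃ = P₂·(T₃/T₂)^(γ/(γ−1)) = 2.872 bar; V₃ = V₂·(T₂/T₃)^(1/(γ−1)) = 34.81 L.

P₃ ≈ 2.87 bar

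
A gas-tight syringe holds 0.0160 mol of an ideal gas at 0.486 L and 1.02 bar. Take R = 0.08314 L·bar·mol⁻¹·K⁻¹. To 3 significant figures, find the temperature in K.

PV = nRT ⇒ T = PV/(nR) = (1.02 × 0.486) / (0.0160 × 0.08314)

T ≈ 373 K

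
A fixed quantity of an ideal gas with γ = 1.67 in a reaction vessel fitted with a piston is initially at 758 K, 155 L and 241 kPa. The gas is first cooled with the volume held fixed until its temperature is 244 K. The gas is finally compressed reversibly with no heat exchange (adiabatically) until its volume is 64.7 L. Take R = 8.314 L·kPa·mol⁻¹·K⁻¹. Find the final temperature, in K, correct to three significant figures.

Isochoric, so P/T is constant: V₂ = V₁; P₂ = P₁·(T₂/T₁) = 77.58 kPa.
Adiabatic (γ = 1.67), T V^(γ−1) and P V^γ constant: T₃ = T₂·(V₂/V₃)^(γ−1) = 438.1 K; P₃ = P₂·(V₂/V₃)^γ = 333.7 kPa.

T₃ ≈ 438 K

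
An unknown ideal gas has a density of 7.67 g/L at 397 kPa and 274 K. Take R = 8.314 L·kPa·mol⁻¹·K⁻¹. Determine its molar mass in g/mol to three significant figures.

ρ = PM/(RT) ⇒ M = ρRT/P = (7.67 × 8.314 × 274.0) / 397

M ≈ 44.0 g/mol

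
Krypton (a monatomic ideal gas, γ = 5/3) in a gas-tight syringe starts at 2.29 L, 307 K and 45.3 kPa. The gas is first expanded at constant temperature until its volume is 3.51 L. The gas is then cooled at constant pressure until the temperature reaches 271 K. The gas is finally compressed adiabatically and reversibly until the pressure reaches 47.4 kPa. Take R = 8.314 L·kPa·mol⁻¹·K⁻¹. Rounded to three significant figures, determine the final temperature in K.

T constant ⇒ Boyle's law P V = const: T₂ = T₁; P₂ = P₁·(V₁/V₂) = 29.55 kPa.
P constant ⇒ V ∝ T: P₃ = P₂; V₃ = V₂·(T₃/T₂) = 3.098 L.
Adiabatic (γ = 5/3), T V^(γ−1) and P V^γ constant: T₄ = T₃·(P₄/P₃)^((γ−1)/γ) = 327.4 K; V₄ = V₃·(P₃/P₄)^(1/γ) = 2.334 L.

T₄ ≈ 327 K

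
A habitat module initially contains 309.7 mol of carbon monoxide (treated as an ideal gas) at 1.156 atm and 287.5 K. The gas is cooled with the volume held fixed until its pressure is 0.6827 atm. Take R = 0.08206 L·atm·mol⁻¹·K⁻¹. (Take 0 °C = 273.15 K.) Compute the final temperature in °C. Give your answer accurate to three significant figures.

T₂ ≈ -103 °C

From PV = nRT: V₁ = nRT₁/P₁ = 6321 L.
V constant ⇒ P ∝ T: V₂ = V₁; T₂ = T₁·(P₂/P₁) = 169.8 K.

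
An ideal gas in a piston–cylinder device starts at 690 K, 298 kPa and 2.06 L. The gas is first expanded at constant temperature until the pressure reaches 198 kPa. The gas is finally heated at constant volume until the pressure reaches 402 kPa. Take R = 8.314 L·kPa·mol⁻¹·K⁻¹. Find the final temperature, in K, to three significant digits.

Isothermal, so P V is constant: T₂ = T₁; V₂ = V₁·(P₁/P₂) = 3.100 L.
V constant ⇒ P ∝ T: V₃ = V₂; T₃ = T₂·(P₃/P₂) = 1401 K.

T₃ ≈ 1.40e+03 K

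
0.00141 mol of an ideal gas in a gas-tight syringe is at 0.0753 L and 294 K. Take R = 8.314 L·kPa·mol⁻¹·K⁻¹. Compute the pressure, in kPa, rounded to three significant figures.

PV = nRT ⇒ P = nRT/V = (0.00141 × 8.314 × 294) / 0.0753

P ≈ 45.8 kPa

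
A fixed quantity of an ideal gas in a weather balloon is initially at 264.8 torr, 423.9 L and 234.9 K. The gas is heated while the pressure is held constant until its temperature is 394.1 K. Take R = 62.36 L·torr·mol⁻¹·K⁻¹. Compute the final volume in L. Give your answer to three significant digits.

Isobaric, so V/T is constant: P₂ = P₁; V₂ = V₁·(T₂/T₁) = 711.2 L.

V₂ ≈ 711 L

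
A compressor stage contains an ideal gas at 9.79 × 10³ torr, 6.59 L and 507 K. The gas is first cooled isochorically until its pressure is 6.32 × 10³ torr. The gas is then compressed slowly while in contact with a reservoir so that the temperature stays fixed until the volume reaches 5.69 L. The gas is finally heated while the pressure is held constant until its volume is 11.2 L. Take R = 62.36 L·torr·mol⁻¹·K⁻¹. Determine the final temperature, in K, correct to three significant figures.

Isochoric, so P/T is constant: V₂ = V₁; T₂ = T₁·(P₂/P₁) = 327.3 K.
Isothermal, so P V is constant: T₃ = T₂; P₃ = P₂·(V₂/V₃) = 7320 torr.
Isobaric, so V/T is constant: P₄ = P₃; T₄ = T₃·(V₄/V₃) = 644.2 K.

T₄ ≈ 644 K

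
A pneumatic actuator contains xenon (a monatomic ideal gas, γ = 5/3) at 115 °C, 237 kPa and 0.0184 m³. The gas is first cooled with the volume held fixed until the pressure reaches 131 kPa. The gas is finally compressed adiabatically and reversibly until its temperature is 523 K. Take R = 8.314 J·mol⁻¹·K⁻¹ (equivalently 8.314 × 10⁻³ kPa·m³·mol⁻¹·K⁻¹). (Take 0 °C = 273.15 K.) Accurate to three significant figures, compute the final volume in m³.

V₃ ≈ 0.00483 m³

Convert: T₁ = 388.1 K.
V constant ⇒ P ∝ T: V₂ = V₁; T₂ = T₁·(P₂/P₁) = 214.5 K.
Adiabatic (γ = 5/3), T V^(γ−1) and P V^γ constant: P₃ = P₂·(T₃/T₂)^(γ/(γ−1)) = 1215 kPa; V₃ = V₂·(T₂/T₃)^(1/(γ−1)) = 0.004834 m³.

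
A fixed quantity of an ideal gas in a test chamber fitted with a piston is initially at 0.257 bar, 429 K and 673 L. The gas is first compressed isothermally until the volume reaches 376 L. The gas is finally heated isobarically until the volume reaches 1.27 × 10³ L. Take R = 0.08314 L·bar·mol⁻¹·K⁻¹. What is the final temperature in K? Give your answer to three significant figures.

Isothermal, so P V is constant: T₂ = T₁; P₂ = P₁·(V₁/V₂) = 0.4600 bar.
Isobaric, so V/T is constant: P₃ = P₂; T₃ = T₂·(V₃/V₂) = 1449 K.

T₃ ≈ 1.45e+03 K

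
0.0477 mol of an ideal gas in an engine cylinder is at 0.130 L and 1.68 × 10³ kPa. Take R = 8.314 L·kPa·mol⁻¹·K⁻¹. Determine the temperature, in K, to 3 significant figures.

PV = nRT ⇒ T = PV/(nR) = (1.68e+03 × 0.130) / (0.0477 × 8.314)

T ≈ 551 K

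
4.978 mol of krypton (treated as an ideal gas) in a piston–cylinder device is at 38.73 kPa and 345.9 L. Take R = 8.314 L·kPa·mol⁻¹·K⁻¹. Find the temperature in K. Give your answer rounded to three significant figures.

T ≈ 324 K

PV = nRT ⇒ T = PV/(nR) = (38.73 × 345.9) / (4.978 × 8.314)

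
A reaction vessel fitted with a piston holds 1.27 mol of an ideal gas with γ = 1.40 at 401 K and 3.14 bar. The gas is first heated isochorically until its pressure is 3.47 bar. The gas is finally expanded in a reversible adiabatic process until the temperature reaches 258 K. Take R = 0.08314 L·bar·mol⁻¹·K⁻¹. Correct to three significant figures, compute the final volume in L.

V₃ ≈ 52.1 L

From PV = nRT: V₁ = nRT₁/P₁ = 13.48 L.
Isochoric, so P/T is constant: V₂ = V₁; T₂ = T₁·(P₂/P₁) = 443.1 K.
Reversible adiabatic, γ = 1.40: P₃ = P₂·(T₃/T₂)^(γ/(γ−1)) = 0.5225 bar; V₃ = V₂·(T₂/T₃)^(1/(γ−1)) = 52.14 L.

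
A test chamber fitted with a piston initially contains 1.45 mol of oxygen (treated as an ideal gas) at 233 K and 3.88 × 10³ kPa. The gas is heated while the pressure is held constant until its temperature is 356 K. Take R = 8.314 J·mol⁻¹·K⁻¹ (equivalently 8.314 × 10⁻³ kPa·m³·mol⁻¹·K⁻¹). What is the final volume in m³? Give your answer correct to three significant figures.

From PV = nRT: V₁ = nRT₁/P₁ = 0.0007239 m³.
Isobaric, so V/T is constant: P₂ = P₁; V₂ = V₁·(T₂/T₁) = 0.001106 m³.

V₂ ≈ 0.00111 m³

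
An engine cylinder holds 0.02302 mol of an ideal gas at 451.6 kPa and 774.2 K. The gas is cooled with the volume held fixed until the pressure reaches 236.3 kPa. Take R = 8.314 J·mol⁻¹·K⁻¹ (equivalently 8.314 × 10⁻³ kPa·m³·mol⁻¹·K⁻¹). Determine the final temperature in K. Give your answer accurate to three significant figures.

From PV = nRT: V₁ = nRT₁/P₁ = 0.0003281 m³.
Isochoric, so P/T is constant: V₂ = V₁; T₂ = T₁·(P₂/P₁) = 405.1 K.

T₂ ≈ 405 K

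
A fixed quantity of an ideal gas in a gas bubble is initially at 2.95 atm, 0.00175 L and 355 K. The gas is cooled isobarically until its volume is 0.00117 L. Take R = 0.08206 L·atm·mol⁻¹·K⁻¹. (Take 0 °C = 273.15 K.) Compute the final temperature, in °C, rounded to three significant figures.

P constant ⇒ V ∝ T: P₂ = P₁; T₂ = T₁·(V₂/V₁) = 237.3 K.

T₂ ≈ -35.8 °C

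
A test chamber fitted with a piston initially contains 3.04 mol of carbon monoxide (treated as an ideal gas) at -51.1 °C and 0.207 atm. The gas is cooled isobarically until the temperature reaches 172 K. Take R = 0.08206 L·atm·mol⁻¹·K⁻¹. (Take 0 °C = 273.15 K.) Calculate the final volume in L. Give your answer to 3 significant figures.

Convert: T₁ = 222.0 K.
From PV = nRT: V₁ = nRT₁/P₁ = 267.6 L.
Isobaric, so V/T is constant: P₂ = P₁; V₂ = V₁·(T₂/T₁) = 207.3 L.

V₂ ≈ 207 L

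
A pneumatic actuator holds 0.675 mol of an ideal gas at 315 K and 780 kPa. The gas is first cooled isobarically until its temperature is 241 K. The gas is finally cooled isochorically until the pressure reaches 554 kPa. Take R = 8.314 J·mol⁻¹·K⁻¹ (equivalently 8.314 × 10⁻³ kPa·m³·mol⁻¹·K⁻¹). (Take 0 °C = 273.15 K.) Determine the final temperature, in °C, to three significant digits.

T₃ ≈ -102 °C

From PV = nRT: V₁ = nRT₁/P₁ = 0.002266 m³.
Isobaric, so V/T is constant: P₂ = P₁; V₂ = V₁·(T₂/T₁) = 0.001734 m³.
Isochoric, so P/T is constant: V₃ = V₂; T₃ = T₂·(P₃/P₂) = 171.2 K.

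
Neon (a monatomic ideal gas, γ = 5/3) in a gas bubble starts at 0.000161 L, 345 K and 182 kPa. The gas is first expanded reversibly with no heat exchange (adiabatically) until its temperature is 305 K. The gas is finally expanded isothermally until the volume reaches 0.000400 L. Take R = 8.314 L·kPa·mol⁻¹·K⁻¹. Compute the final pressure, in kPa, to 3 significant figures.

Adiabatic (γ = 5/3), T V^(γ−1) and P V^γ constant: P₂ = P₁·(T₂/T₁)^(γ/(γ−1)) = 133.7 kPa; V₂ = V₁·(T₁/T₂)^(1/(γ−1)) = 0.0001937 L.
T constant ⇒ Boyle's law P V = const: T₃ = T₂; P₃ = P₂·(V₂/V₃) = 64.76 kPa.

P₃ ≈ 64.8 kPa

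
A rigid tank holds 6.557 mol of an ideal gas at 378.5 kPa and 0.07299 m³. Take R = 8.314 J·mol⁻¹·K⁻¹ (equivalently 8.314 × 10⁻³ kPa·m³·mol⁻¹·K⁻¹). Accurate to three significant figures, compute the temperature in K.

PV = nRT ⇒ T = PV/(nR) = (378.5 × 0.07299) / (6.557 × 8.314 × 10⁻³)

T ≈ 507 K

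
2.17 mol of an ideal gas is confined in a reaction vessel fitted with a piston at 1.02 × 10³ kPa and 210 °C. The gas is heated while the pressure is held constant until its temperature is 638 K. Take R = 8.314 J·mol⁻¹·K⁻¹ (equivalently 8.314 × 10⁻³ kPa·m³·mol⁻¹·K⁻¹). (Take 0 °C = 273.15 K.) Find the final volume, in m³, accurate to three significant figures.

Convert: T₁ = 483.1 K.
From PV = nRT: V₁ = nRT₁/P₁ = 0.008546 m³.
Isobaric, so V/T is constant: P₂ = P₁; V₂ = V₁·(T₂/T₁) = 0.01128 m³.

V₂ ≈ 0.0113 m³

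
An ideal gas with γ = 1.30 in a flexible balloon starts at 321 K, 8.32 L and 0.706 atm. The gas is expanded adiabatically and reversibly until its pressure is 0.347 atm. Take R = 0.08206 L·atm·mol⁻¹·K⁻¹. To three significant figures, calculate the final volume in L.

V₂ ≈ 14.4 L

Adiabatic (γ = 1.30), T V^(γ−1) and P V^γ constant: T₂ = T₁·(P₂/P₁)^((γ−1)/γ) = 272.5 K; V₂ = V₁·(P₁/P₂)^(1/γ) = 14.37 L.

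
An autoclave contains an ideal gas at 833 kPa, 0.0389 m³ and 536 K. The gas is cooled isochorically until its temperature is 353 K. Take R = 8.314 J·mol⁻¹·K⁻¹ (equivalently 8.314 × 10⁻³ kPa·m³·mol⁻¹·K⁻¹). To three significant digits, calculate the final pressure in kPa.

P₂ ≈ 549 kPa

Isochoric, so P/T is constant: V₂ = V₁; P₂ = P₁·(T₂/T₁) = 548.6 kPa.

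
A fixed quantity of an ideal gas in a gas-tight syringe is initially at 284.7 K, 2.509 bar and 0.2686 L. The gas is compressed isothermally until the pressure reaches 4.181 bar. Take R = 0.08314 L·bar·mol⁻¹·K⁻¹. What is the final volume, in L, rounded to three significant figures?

T constant ⇒ Boyle's law P V = const: T₂ = T₁; V₂ = V₁·(P₁/P₂) = 0.1612 L.

V₂ ≈ 0.161 L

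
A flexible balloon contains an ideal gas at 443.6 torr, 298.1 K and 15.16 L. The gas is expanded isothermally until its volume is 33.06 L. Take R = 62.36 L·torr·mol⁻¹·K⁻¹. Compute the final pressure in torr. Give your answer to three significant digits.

P₂ ≈ 203 torr

T constant ⇒ Boyle's law P V = const: T₂ = T₁; P₂ = P₁·(V₁/V₂) = 203.4 torr.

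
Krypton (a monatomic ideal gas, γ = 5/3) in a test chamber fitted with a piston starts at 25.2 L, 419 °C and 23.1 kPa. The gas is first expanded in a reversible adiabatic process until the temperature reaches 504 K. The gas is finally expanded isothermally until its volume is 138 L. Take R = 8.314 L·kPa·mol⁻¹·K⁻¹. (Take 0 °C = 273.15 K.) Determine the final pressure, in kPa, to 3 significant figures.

P₃ ≈ 3.07 kPa

Convert: T₁ = 692.1 K.
Reversible adiabatic, γ = 5/3: P₂ = P₁·(T₂/T₁)^(γ/(γ−1)) = 10.45 kPa; V₂ = V₁·(T₁/T₂)^(1/(γ−1)) = 40.56 L.
T constant ⇒ Boyle's law P V = const: T₃ = T₂; P₃ = P₂·(V₂/V₃) = 3.072 kPa.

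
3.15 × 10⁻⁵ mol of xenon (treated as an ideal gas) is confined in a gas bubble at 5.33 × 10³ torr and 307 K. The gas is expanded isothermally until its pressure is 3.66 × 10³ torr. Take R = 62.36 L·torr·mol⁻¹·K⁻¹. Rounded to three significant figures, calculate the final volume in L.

V₂ ≈ 0.000165 L

From PV = nRT: V₁ = nRT₁/P₁ = 0.0001131 L.
Isothermal, so P V is constant: T₂ = T₁; V₂ = V₁·(P₁/P₂) = 0.0001648 L.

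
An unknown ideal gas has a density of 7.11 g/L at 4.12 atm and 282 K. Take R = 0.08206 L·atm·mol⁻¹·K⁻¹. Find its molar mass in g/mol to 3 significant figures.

M ≈ 39.9 g/mol

ρ = PM/(RT) ⇒ M = ρRT/P = (7.11 × 0.08206 × 282.0) / 4.12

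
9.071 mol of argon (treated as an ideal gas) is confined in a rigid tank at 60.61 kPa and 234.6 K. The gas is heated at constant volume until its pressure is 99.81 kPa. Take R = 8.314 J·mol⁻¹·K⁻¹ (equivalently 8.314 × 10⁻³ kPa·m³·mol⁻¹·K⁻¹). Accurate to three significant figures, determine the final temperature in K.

From PV = nRT: V₁ = nRT₁/P₁ = 0.2919 m³.
Isochoric, so P/T is constant: V₂ = V₁; T₂ = T₁·(P₂/P₁) = 386.3 K.

T₂ ≈ 386 K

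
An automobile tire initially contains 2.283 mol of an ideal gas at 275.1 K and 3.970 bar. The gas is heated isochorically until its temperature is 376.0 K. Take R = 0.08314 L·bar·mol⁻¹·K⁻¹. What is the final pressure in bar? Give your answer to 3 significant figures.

P₂ ≈ 5.43 bar

From PV = nRT: V₁ = nRT₁/P₁ = 13.15 L.
Isochoric, so P/T is constant: V₂ = V₁; P₂ = P₁·(T₂/T₁) = 5.426 bar.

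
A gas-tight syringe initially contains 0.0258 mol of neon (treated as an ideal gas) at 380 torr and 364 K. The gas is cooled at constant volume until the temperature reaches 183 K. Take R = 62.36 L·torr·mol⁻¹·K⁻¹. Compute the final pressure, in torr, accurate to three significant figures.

From PV = nRT: V₁ = nRT₁/P₁ = 1.541 L.
V constant ⇒ P ∝ T: V₂ = V₁; P₂ = P₁·(T₂/T₁) = 191.0 torr.

P₂ ≈ 191 torr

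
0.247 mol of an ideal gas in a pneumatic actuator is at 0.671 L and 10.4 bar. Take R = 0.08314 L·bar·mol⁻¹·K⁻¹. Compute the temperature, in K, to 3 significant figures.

T ≈ 340 K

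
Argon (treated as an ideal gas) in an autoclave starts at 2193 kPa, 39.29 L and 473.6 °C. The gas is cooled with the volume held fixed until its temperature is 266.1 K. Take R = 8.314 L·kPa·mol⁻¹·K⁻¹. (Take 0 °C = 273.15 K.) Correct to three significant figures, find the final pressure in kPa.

P₂ ≈ 781 kPa

Convert: T₁ = 746.8 K.
V constant ⇒ P ∝ T: V₂ = V₁; P₂ = P₁·(T₂/T₁) = 781.5 kPa.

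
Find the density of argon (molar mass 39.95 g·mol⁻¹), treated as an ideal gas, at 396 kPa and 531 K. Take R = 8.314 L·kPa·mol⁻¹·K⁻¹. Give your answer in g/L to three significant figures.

ρ ≈ 3.58 g/L

ρ = PM/(RT) = (396 × 39.95) / (8.314 × 531.0)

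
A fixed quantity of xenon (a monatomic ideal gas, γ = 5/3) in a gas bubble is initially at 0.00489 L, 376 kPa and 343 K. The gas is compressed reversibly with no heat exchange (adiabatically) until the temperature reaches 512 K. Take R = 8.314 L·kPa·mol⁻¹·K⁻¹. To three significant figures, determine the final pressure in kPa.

P₂ ≈ 1.02e+03 kPa

Adiabatic (γ = 5/3), T V^(γ−1) and P V^γ constant: P₂ = P₁·(T₂/T₁)^(γ/(γ−1)) = 1024 kPa; V₂ = V₁·(T₁/T₂)^(1/(γ−1)) = 0.002681 L.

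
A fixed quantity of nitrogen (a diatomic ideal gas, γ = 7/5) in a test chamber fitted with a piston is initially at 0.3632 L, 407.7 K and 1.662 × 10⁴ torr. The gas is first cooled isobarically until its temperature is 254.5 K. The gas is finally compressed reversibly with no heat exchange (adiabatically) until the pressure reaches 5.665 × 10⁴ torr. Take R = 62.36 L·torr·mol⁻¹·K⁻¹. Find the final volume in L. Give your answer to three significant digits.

Isobaric, so V/T is constant: P₂ = P₁; V₂ = V₁·(T₂/T₁) = 0.2267 L.
Reversible adiabatic, γ = 7/5: T₃ = T₂·(P₃/P₂)^((γ−1)/γ) = 361.3 K; V₃ = V₂·(P₂/P₃)^(1/γ) = 0.09442 L.

V₃ ≈ 0.0944 L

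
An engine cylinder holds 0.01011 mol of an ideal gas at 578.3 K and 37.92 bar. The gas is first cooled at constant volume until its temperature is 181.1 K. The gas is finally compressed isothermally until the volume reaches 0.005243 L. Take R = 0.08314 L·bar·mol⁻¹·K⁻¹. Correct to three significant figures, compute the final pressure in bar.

From PV = nRT: V₁ = nRT₁/P₁ = 0.01282 L.
Isochoric, so P/T is constant: V₂ = V₁; P₂ = P₁·(T₂/T₁) = 11.87 bar.
Isothermal, so P V is constant: T₃ = T₂; P₃ = P₂·(V₂/V₃) = 29.03 bar.

P₃ ≈ 29.0 bar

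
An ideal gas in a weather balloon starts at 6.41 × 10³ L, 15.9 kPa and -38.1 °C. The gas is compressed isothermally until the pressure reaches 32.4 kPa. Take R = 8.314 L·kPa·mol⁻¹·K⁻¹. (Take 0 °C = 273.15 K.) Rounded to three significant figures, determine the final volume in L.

Convert: T₁ = 235.0 K.
Isothermal, so P V is constant: T₂ = T₁; V₂ = V₁·(P₁/P₂) = 3146 L.

V₂ ≈ 3.15e+03 L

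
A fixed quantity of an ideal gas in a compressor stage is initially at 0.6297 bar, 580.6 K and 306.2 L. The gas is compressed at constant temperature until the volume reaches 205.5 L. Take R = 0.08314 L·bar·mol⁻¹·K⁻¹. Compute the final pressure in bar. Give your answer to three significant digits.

Isothermal, so P V is constant: T₂ = T₁; P₂ = P₁·(V₁/V₂) = 0.9383 bar.

P₂ ≈ 0.938 bar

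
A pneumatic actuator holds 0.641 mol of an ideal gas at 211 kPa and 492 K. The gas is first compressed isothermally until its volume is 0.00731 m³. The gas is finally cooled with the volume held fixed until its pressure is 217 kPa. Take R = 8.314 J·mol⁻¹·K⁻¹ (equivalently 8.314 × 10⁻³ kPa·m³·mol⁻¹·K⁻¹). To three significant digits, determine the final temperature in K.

T₃ ≈ 298 K

From PV = nRT: V₁ = nRT₁/P₁ = 0.01243 m³.
T constant ⇒ Boyle's law P V = const: T₂ = T₁; P₂ = P₁·(V₁/V₂) = 358.7 kPa.
Isochoric, so P/T is constant: V₃ = V₂; T₃ = T₂·(P₃/P₂) = 297.7 K.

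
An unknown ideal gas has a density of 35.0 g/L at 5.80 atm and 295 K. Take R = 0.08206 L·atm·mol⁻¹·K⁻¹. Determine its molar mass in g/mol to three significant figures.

M ≈ 146 g/mol

ρ = PM/(RT) ⇒ M = ρRT/P = (35.0 × 0.08206 × 295.0) / 5.80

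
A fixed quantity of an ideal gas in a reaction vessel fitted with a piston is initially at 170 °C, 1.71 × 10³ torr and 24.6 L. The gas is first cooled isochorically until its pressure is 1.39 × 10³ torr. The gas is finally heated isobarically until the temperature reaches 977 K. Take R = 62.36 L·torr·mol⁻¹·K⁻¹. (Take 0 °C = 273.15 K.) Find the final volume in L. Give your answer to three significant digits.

Convert: T₁ = 443.1 K.
V constant ⇒ P ∝ T: V₂ = V₁; T₂ = T₁·(P₂/P₁) = 360.2 K.
Isobaric, so V/T is constant: P₃ = P₂; V₃ = V₂·(T₃/T₂) = 66.72 L.

V₃ ≈ 66.7 L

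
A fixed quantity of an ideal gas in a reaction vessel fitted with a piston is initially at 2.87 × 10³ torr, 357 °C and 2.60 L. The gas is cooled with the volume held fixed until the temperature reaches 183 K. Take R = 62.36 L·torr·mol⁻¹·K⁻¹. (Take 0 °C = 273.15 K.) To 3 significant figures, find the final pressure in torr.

P₂ ≈ 833 torr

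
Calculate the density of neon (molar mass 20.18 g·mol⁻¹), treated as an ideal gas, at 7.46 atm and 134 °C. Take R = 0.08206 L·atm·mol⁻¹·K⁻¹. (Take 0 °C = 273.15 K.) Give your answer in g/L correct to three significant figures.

ρ = PM/(RT) = (7.46 × 20.18) / (0.08206 × 407.1)

ρ ≈ 4.51 g/L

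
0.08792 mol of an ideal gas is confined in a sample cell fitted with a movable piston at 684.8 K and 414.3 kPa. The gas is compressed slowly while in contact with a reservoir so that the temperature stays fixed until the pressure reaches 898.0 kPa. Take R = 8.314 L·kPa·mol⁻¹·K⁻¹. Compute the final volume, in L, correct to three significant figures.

From PV = nRT: V₁ = nRT₁/P₁ = 1.208 L.
T constant ⇒ Boyle's law P V = const: T₂ = T₁; V₂ = V₁·(P₁/P₂) = 0.5574 L.

V₂ ≈ 0.557 L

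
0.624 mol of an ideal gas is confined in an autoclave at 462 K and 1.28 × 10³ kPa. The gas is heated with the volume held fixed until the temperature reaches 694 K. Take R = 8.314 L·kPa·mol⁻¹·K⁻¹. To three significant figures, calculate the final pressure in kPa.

From PV = nRT: V₁ = nRT₁/P₁ = 1.873 L.
Isochoric, so P/T is constant: V₂ = V₁; P₂ = P₁·(T₂/T₁) = 1923 kPa.

P₂ ≈ 1.92e+03 kPa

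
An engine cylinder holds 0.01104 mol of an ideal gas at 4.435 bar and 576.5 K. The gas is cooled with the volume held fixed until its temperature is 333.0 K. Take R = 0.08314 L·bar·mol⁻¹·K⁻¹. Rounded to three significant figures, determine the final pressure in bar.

P₂ ≈ 2.56 bar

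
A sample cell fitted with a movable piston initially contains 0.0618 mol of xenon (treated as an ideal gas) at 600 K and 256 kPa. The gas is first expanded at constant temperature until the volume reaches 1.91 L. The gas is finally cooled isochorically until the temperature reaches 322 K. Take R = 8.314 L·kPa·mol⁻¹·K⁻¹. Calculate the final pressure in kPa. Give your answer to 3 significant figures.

From PV = nRT: V₁ = nRT₁/P₁ = 1.204 L.
Isothermal, so P V is constant: T₂ = T₁; P₂ = P₁·(V₁/V₂) = 161.4 kPa.
Isochoric, so P/T is constant: V₃ = V₂; P₃ = P₂·(T₃/T₂) = 86.62 kPa.

P₃ ≈ 86.6 kPa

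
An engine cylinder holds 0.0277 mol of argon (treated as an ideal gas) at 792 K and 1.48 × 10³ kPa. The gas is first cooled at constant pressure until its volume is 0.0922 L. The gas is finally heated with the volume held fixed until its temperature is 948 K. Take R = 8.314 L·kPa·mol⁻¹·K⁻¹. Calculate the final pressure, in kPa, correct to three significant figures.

From PV = nRT: V₁ = nRT₁/P₁ = 0.1232 L.
P constant ⇒ V ∝ T: P₂ = P₁; T₂ = T₁·(V₂/V₁) = 592.5 K.
V constant ⇒ P ∝ T: V₃ = V₂; P₃ = P₂·(T₃/T₂) = 2368 kPa.

P₃ ≈ 2.37e+03 kPa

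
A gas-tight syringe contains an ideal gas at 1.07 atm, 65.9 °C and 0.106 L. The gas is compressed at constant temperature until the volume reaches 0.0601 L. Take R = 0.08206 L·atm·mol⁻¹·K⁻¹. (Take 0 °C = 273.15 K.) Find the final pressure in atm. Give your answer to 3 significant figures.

P₂ ≈ 1.89 atm

Convert: T₁ = 339.0 K.
T constant ⇒ Boyle's law P V = const: T₂ = T₁; P₂ = P₁·(V₁/V₂) = 1.887 atm.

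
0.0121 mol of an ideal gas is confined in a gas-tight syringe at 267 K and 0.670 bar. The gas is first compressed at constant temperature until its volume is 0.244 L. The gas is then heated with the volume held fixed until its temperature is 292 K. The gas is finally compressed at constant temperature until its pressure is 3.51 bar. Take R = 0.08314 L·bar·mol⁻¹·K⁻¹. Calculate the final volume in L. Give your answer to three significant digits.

From PV = nRT: V₁ = nRT₁/P₁ = 0.4009 L.
T constant ⇒ Boyle's law P V = const: T₂ = T₁; P₂ = P₁·(V₁/V₂) = 1.101 bar.
V constant ⇒ P ∝ T: V₃ = V₂; P₃ = P₂·(T₃/T₂) = 1.204 bar.
Isothermal, so P V is constant: T₄ = T₃; V₄ = V₃·(P₃/P₄) = 0.08369 L.

V₄ ≈ 0.0837 L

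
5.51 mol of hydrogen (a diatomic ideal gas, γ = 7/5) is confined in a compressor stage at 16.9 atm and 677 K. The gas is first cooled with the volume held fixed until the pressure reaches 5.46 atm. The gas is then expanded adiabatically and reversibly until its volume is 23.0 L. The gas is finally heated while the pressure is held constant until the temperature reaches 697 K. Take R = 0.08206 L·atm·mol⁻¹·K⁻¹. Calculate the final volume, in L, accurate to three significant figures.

V₄ ≈ 80.6 L

From PV = nRT: V₁ = nRT₁/P₁ = 18.11 L.
V constant ⇒ P ∝ T: V₂ = V₁; T₂ = T₁·(P₂/P₁) = 218.7 K.
Reversible adiabatic, γ = 7/5: T₃ = T₂·(V₂/V₃)^(γ−1) = 198.8 K; P₃ = P₂·(V₂/V₃)^γ = 3.908 atm.
Isobaric, so V/T is constant: P₄ = P₃; V₄ = V₃·(T₄/T₃) = 80.64 L.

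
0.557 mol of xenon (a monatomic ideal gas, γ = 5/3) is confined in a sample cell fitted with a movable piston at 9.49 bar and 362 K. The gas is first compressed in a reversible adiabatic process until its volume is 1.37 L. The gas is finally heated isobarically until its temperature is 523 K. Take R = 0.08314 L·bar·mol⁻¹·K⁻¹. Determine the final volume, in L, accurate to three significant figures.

V₃ ≈ 1.67 L

From PV = nRT: V₁ = nRT₁/P₁ = 1.766 L.
Adiabatic (γ = 5/3), T V^(γ−1) and P V^γ constant: T₂ = T₁·(V₁/V₂)^(γ−1) = 428.8 K; P₂ = P₁·(V₁/V₂)^γ = 14.50 bar.
Isobaric, so V/T is constant: P₃ = P₂; V₃ = V₂·(T₃/T₂) = 1.671 L.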